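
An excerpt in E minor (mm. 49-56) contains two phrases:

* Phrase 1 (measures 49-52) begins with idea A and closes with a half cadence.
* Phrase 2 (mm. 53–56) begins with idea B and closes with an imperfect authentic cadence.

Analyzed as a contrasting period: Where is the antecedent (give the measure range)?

The antecedent is the phrase ending with the weaker cadence (half cadence, phrase 1) and the consequent the one ending more conclusively (imperfect authentic cadence, phrase 2); the antecedent is mm. 49-52.

measures 49–52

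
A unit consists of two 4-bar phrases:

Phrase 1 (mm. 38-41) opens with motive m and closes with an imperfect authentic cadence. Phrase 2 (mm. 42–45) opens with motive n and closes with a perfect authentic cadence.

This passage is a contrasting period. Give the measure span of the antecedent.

measures 38–41

The antecedent is the phrase ending with the weaker cadence (imperfect authentic cadence, phrase 1) and the consequent the one ending more conclusively (perfect authentic cadence, phrase 2); the antecedent is mm. 38–41.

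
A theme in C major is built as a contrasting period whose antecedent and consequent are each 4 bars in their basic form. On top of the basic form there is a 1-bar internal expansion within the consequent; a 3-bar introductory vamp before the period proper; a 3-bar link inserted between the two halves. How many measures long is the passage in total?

15 measures

Basic contrasting period: 4 + 4 = 8 bars.
8 (basic form) + 1 (internal expansion) + 3 (introduction) + 3 (link) = 15.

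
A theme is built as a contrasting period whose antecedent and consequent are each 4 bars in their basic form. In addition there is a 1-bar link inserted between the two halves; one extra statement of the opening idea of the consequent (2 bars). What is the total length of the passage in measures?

11 measures

Basic contrasting period: 4 + 4 = 8 bars.
8 (basic form) + 1 (link) + 2 (extra statement) = 11.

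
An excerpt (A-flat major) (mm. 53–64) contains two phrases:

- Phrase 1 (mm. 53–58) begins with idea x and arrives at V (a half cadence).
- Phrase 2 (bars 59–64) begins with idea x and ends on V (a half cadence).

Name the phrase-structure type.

repeated phrase

Both phrases have the same opening (x) and the same cadence (half cadence): the second is a restatement, not a consequent, so this is a repeated phrase rather than a period.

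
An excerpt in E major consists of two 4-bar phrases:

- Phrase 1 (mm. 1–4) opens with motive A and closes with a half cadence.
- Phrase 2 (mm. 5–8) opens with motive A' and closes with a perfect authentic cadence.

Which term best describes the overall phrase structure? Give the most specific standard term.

parallel period

Phrase 1 ends with a half cadence (weaker) and phrase 2 with a perfect authentic cadence (stronger): antecedent + consequent = a period.
The two phrases open with the same material (A / A'), so the period is parallel.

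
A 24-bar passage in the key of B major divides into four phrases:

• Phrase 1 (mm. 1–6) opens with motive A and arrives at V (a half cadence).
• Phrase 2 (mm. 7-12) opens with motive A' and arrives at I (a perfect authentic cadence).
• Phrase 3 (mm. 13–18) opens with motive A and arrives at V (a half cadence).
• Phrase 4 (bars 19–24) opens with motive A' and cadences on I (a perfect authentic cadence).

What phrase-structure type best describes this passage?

repeated period

The cadence pattern HC–PAC–HC–PAC is weak–strong twice, and phrases 3–4 restate phrases 1–2: a period heard twice, not a double period (which would end weakly at phrase 2).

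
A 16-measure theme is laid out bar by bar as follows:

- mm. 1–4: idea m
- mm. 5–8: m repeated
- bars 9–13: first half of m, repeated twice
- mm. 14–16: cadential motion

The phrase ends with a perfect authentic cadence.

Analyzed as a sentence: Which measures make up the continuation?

measures 9–16

After the presentation (mm. 1–8), the continuation covers the fragmentation through the cadence: measures 9–16.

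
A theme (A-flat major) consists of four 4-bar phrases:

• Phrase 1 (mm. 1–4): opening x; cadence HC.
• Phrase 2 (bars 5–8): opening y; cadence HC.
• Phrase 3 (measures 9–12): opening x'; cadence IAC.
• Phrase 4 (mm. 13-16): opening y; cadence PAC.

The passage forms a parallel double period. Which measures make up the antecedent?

measures 1–8

In a double period the first pair of phrases (ending half cadence) is the large antecedent and the second pair (ending perfect authentic cadence) is the large consequent; the antecedent is measures 1–8.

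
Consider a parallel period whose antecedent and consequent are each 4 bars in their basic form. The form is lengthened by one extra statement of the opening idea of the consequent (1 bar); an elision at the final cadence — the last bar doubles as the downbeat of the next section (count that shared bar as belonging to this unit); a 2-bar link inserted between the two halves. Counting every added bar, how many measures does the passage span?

11 measures

Basic parallel period: 4 + 4 = 8 bars.
8 (basic form) + 1 (extra statement) + 2 (link) = 11.
The elision shares a bar with the next section but does not change this unit's count.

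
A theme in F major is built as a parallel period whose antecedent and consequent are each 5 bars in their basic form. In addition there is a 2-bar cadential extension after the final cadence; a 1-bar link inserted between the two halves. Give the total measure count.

13 measures

Basic parallel period: 5 + 5 = 10 bars.
10 (basic form) + 2 (cadential extension) + 1 (link) = 13.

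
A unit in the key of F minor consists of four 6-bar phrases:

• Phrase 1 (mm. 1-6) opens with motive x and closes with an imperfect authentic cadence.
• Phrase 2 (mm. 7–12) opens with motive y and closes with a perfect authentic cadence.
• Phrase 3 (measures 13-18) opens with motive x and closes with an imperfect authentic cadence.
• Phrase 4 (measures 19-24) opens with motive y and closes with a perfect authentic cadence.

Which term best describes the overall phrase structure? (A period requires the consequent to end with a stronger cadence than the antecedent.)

The cadence pattern IAC–PAC–IAC–PAC is weak–strong twice, and phrases 3–4 restate phrases 1–2: a period heard twice, not a double period (which would end weakly at phrase 2).

repeated period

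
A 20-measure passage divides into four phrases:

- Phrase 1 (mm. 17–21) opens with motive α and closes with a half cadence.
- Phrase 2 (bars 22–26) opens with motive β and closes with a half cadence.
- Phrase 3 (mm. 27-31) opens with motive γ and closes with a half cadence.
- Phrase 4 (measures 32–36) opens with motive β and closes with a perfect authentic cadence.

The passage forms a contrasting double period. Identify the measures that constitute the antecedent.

measures 17–26

In a double period the four phrases pair into a large antecedent (phrases 1–2, ending half cadence) and a large consequent (phrases 3–4, ending perfect authentic cadence). The antecedent spans bars 17–26.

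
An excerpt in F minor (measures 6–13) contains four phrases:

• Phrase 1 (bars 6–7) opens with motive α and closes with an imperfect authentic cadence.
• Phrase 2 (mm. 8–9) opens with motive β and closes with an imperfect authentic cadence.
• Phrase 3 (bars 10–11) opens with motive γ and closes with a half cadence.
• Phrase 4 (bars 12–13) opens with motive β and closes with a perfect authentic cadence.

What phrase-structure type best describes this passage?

Four phrases in two halves: the first half (mm. 6-9) ends with an imperfect authentic cadence, the second (mm. 10–13) with a perfect authentic cadence — a large antecedent–consequent pair, i.e. a double period.
Phrase 3 begins with different material from phrase 1, making it contrasting.

contrasting double period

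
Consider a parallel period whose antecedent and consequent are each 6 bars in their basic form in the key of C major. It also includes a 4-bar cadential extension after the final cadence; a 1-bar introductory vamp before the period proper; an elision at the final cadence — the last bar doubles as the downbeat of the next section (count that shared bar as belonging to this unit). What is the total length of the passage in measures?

Basic parallel period: 6 + 6 = 12 bars.
12 (basic form) + 4 (cadential extension) + 1 (introduction) = 17.
The elision shares a bar with the next section but does not change this unit's count.

17 measures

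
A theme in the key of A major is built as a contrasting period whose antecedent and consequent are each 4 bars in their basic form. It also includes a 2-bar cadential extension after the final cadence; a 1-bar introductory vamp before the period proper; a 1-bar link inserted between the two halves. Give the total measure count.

Basic contrasting period: 4 + 4 = 8 bars.
8 (basic form) + 2 (cadential extension) + 1 (introduction) + 1 (link) = 12.

12 measures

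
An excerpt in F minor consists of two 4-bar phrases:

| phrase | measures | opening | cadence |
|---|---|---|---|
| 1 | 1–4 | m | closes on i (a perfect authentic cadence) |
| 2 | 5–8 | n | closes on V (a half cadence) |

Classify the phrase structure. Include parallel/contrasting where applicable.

The second phrase closes with a half cadence, which is not stronger than the first phrase's perfect authentic cadence; without a weak→strong cadential pair there is no antecedent–consequent relationship, so this is a phrase group rather than a period.

phrase group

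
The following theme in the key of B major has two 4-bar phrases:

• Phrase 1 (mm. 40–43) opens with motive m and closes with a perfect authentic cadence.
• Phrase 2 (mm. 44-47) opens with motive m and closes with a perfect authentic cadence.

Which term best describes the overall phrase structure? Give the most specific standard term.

Both phrases have the same opening (m) and the same cadence (perfect authentic cadence): the second is a restatement, not a consequent, so this is a repeated phrase rather than a period.

repeated phrase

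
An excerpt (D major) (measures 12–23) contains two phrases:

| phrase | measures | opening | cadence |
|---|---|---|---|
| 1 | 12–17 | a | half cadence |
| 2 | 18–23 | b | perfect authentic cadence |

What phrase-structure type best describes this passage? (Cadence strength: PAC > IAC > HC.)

contrasting period

Phrase 1 ends with a half cadence (weaker) and phrase 2 with a perfect authentic cadence (stronger): antecedent + consequent = a period.
The two phrases open with different material (a / b), so the period is contrasting.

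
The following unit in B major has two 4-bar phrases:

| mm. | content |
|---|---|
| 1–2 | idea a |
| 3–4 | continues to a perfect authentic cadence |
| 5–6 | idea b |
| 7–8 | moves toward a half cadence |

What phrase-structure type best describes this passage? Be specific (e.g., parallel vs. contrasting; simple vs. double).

phrase group

The second phrase closes with a half cadence, which is not stronger than the first phrase's perfect authentic cadence; without a weak→strong cadential pair there is no antecedent–consequent relationship, so this is a phrase group rather than a period.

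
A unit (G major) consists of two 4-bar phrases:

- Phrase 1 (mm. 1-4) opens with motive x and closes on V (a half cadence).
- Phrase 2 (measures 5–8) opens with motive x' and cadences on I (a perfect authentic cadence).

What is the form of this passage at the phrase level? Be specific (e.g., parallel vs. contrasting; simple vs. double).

parallel period

Phrase 1 ends with a half cadence (weaker) and phrase 2 with a perfect authentic cadence (stronger): antecedent + consequent = a period.
The two phrases open with the same material (x / x'), so the period is parallel.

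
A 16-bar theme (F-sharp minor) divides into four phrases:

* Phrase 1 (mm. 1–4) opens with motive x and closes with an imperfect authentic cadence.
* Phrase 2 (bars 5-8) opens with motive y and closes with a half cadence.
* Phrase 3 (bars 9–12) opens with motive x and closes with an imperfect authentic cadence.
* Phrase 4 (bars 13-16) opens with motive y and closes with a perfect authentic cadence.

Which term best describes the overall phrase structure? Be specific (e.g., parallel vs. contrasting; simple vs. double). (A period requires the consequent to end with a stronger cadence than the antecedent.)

parallel double period

Four phrases in two halves: the first half (mm. 1–8) ends with a half cadence, the second (mm. 9-16) with a perfect authentic cadence — a large antecedent–consequent pair, i.e. a double period.
Phrase 3 begins with the same material as phrase 1, making it parallel.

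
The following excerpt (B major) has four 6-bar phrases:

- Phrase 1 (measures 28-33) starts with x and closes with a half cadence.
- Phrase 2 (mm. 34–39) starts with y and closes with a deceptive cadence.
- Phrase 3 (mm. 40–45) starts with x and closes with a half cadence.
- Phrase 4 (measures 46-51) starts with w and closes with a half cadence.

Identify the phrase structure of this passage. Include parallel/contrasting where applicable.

Phrase 4 ends with a half cadence, no stronger than phrase 2's deceptive cadence, so the four phrases do not form a double period; nor do phrases 3–4 duplicate 1–2, so it is not a repeated period. With no phrase reaching a conclusive cadence, the passage is a phrase group.

phrase group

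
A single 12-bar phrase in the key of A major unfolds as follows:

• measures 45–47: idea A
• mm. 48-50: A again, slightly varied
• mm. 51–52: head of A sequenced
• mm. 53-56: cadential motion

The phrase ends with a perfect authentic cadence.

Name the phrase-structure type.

Basic idea (measures 45–47) + its repetition (mm. 48–50) form the presentation; fragmentation and cadence (measures 51–56) form the continuation — the 12-bar whole is a sentence.

sentence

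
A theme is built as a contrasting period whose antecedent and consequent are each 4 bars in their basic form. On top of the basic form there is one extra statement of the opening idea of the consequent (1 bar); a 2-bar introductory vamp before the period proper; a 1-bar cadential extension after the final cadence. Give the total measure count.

12 measures

Basic contrasting period: 4 + 4 = 8 bars.
8 (basic form) + 1 (extra statement) + 2 (introduction) + 1 (cadential extension) = 12.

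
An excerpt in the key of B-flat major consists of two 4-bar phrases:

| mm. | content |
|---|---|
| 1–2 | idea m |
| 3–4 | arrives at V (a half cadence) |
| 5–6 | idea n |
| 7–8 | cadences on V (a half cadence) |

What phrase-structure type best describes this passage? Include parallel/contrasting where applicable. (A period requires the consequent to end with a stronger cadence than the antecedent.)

The second phrase closes with a half cadence, which is not stronger than the first phrase's half cadence; without a weak→strong cadential pair there is no antecedent–consequent relationship, so this is a phrase group rather than a period.

phrase group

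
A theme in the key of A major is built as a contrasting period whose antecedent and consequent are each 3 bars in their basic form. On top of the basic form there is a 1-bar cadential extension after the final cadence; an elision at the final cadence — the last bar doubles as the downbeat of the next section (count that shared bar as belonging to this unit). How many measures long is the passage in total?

7 measures

Basic contrasting period: 3 + 3 = 6 bars.
6 (basic form) + 1 (cadential extension) = 7.
The elision shares a bar with the next section but does not change this unit's count.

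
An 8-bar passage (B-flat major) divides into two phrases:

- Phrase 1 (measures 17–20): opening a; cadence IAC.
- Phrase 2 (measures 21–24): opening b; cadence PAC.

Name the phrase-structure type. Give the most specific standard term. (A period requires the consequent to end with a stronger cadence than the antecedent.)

contrasting period

Phrase 1 ends with an imperfect authentic cadence (weaker) and phrase 2 with a perfect authentic cadence (stronger): antecedent + consequent = a period.
The two phrases open with different material (a / b), so the period is contrasting.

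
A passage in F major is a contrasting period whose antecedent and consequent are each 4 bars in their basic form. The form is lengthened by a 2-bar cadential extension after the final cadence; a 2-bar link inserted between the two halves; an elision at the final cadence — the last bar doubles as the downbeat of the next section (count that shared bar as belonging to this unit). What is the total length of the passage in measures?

12 measures

Basic contrasting period: 4 + 4 = 8 bars.
8 (basic form) + 2 (cadential extension) + 2 (link) = 12.
The elision shares a bar with the next section but does not change this unit's count.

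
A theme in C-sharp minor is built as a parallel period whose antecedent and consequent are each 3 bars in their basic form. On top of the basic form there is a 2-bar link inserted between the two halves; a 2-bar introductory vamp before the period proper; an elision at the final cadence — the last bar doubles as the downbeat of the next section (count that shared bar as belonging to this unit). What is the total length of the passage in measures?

Basic parallel period: 3 + 3 = 6 bars.
6 (basic form) + 2 (link) + 2 (introduction) = 10.
The elision shares a bar with the next section but does not change this unit's count.

10 measures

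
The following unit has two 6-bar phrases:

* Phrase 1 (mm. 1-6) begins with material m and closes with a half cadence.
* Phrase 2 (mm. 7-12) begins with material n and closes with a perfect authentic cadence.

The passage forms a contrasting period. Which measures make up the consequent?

measures 7–12

The phrase ending with the weaker cadence (half cadence) is the antecedent; the one ending more conclusively (perfect authentic cadence) is the consequent. The consequent is measures 7–12.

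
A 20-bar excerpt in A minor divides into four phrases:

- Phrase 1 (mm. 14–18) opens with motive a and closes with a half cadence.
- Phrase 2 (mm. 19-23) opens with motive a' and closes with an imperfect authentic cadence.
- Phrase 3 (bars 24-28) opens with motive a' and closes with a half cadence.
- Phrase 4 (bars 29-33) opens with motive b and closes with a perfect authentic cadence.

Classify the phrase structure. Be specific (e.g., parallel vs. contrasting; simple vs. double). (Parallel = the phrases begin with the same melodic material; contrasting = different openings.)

Four phrases in two halves: the first half (bars 14-23) ends with an imperfect authentic cadence, the second (measures 24-33) with a perfect authentic cadence — a large antecedent–consequent pair, i.e. a double period.
Phrase 3 begins with the same material as phrase 1, making it parallel.

parallel double period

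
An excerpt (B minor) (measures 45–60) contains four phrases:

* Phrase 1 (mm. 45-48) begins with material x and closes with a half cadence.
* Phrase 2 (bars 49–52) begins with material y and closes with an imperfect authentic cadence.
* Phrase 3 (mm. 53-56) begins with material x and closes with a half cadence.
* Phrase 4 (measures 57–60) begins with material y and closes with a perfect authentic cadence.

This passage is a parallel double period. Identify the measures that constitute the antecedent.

measures 45–52

In a double period the four phrases pair into a large antecedent (phrases 1–2, ending imperfect authentic cadence) and a large consequent (phrases 3–4, ending perfect authentic cadence). The antecedent spans measures 45–52.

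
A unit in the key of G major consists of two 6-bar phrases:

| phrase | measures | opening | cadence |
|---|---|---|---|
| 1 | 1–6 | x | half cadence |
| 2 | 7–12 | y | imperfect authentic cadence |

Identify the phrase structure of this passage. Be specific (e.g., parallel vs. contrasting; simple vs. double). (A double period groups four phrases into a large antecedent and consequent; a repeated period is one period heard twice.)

contrasting period

Phrase 1 ends with a half cadence (weaker) and phrase 2 with an imperfect authentic cadence (stronger): antecedent + consequent = a period.
The two phrases open with different material (x / y), so the period is contrasting.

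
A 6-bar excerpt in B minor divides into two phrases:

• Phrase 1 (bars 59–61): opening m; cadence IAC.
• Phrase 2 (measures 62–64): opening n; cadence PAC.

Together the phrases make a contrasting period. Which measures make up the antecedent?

The phrase ending with the weaker cadence (imperfect authentic cadence) is the antecedent; the one ending more conclusively (perfect authentic cadence) is the consequent. The antecedent is measures 59–61.

measures 59–61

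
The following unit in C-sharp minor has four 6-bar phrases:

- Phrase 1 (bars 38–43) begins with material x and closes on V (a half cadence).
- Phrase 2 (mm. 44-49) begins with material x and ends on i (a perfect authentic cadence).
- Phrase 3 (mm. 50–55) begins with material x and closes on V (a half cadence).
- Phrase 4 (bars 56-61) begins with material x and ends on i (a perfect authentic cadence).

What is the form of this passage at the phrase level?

repeated period

The cadence pattern HC–PAC–HC–PAC is weak–strong twice, and phrases 3–4 restate phrases 1–2: a period heard twice, not a double period (which would end weakly at phrase 2).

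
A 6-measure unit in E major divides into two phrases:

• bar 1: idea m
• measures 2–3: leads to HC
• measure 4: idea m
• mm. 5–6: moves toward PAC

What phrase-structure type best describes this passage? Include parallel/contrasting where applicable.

Phrase 1 ends with a half cadence (weaker) and phrase 2 with a perfect authentic cadence (stronger): antecedent + consequent = a period.
The two phrases open with the same material (m / m), so the period is parallel.

parallel period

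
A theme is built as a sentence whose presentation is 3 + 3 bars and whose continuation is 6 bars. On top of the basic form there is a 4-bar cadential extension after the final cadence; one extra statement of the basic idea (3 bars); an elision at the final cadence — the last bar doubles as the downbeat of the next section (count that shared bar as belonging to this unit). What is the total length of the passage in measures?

Basic sentence: 3 + 3 + 6 = 12 bars.
12 (basic form) + 4 (cadential extension) + 3 (extra statement) = 19.
The elision shares a bar with the next section but does not change this unit's count.

19 measures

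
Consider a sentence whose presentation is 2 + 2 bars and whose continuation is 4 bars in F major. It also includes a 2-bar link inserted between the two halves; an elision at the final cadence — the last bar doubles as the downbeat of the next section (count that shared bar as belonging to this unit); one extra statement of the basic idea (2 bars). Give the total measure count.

Basic sentence: 2 + 2 + 4 = 8 bars.
8 (basic form) + 2 (link) + 2 (extra statement) = 12.
The elision shares a bar with the next section but does not change this unit's count.

12 measures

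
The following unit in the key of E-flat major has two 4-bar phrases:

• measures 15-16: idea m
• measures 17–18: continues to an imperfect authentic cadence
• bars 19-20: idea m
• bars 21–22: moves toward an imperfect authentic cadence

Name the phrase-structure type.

repeated phrase

Both phrases have the same opening (m) and the same cadence (imperfect authentic cadence): the second is a restatement, not a consequent, so this is a repeated phrase rather than a period.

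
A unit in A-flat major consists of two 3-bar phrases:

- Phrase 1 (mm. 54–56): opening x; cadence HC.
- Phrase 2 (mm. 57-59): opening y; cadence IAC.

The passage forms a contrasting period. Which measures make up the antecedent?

measures 54–56

The phrase ending with the weaker cadence (half cadence) is the antecedent; the one ending more conclusively (imperfect authentic cadence) is the consequent. The antecedent is measures 54–56.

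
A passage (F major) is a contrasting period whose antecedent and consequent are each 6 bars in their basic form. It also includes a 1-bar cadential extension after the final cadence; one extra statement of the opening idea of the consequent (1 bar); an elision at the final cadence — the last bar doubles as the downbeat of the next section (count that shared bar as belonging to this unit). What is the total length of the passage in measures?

14 measures

Basic contrasting period: 6 + 6 = 12 bars.
12 (basic form) + 1 (cadential extension) + 1 (extra statement) = 14.
The elision shares a bar with the next section but does not change this unit's count.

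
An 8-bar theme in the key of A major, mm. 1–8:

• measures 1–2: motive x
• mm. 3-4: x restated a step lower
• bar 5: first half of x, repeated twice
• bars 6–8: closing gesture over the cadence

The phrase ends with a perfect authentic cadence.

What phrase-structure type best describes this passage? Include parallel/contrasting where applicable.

sentence

Basic idea (bars 1–2) + its repetition (measures 3–4) form the presentation; fragmentation and cadence (bars 5-8) form the continuation — the 8-bar whole is a sentence.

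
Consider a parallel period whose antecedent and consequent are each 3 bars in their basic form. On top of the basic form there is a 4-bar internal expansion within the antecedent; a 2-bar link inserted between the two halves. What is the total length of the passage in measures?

12 measures

Basic parallel period: 3 + 3 = 6 bars.
6 (basic form) + 4 (internal expansion) + 2 (link) = 12.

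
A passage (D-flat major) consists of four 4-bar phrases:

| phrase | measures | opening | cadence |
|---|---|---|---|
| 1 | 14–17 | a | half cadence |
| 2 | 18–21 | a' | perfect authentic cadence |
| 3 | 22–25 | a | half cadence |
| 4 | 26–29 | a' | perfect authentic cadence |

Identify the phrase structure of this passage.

The cadence pattern HC–PAC–HC–PAC is weak–strong twice, and phrases 3–4 restate phrases 1–2: a period heard twice, not a double period (which would end weakly at phrase 2).

repeated period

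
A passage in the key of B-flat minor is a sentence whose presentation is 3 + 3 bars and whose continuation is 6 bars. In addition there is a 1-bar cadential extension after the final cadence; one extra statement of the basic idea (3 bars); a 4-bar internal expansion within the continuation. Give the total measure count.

20 measures

Basic sentence: 3 + 3 + 6 = 12 bars.
12 (basic form) + 1 (cadential extension) + 3 (extra statement) + 4 (internal expansion) = 20.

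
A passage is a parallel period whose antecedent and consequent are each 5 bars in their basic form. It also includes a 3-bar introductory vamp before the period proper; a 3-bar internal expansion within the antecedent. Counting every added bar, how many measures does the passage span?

16 measures

Basic parallel period: 5 + 5 = 10 bars.
10 (basic form) + 3 (introduction) + 3 (internal expansion) = 16.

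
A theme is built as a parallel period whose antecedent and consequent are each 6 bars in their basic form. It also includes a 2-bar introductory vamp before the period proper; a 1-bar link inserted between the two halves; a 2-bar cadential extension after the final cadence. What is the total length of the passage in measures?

Basic parallel period: 6 + 6 = 12 bars.
12 (basic form) + 2 (introduction) + 1 (link) + 2 (cadential extension) = 17.

17 measures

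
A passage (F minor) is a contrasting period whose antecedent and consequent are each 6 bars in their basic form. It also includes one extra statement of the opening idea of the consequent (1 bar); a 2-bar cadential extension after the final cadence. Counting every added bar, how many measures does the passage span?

15 measures

Basic contrasting period: 6 + 6 = 12 bars.
12 (basic form) + 1 (extra statement) + 2 (cadential extension) = 15.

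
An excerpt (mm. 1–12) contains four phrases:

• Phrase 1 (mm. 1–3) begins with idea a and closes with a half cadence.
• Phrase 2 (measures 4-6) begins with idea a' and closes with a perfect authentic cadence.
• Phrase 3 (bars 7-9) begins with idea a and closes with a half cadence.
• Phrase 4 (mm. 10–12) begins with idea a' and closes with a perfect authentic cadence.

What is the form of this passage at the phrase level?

The cadence pattern HC–PAC–HC–PAC is weak–strong twice, and phrases 3–4 restate phrases 1–2: a period heard twice, not a double period (which would end weakly at phrase 2).

repeated period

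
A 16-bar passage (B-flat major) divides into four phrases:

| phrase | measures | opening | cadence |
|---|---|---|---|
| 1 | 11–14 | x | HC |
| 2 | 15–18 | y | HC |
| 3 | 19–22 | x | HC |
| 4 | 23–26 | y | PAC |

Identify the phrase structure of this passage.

Four phrases in two halves: the first half (mm. 11–18) ends with a half cadence, the second (mm. 19-26) with a perfect authentic cadence — a large antecedent–consequent pair, i.e. a double period.
Phrase 3 begins with the same material as phrase 1, making it parallel.

parallel double period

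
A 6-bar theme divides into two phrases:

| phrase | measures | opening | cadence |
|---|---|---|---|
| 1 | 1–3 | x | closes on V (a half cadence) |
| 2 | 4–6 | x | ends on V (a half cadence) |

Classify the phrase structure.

Both phrases have the same opening (x) and the same cadence (half cadence): the second is a restatement, not a consequent, so this is a repeated phrase rather than a period.

repeated phrase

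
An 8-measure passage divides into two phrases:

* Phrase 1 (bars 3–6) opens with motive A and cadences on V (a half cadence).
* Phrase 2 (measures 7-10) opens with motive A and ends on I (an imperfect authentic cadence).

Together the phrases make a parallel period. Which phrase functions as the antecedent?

The phrase ending with the weaker cadence (half cadence) is the antecedent; the one ending more conclusively (imperfect authentic cadence) is the consequent. The antecedent is phrase 1.

phrase 1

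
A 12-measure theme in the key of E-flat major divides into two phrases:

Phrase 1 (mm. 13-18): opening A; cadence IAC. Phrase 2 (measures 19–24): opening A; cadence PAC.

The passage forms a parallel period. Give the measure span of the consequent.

The phrase ending with the weaker cadence (imperfect authentic cadence) is the antecedent; the one ending more conclusively (perfect authentic cadence) is the consequent. The consequent is measures 19–24.

measures 19–24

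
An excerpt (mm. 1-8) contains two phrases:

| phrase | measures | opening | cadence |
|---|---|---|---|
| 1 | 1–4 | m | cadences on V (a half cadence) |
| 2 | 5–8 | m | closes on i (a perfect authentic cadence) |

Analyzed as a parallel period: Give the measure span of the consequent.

The antecedent is the phrase ending with the weaker cadence (half cadence, phrase 1) and the consequent the one ending more conclusively (perfect authentic cadence, phrase 2); the consequent is mm. 5–8.

measures 5–8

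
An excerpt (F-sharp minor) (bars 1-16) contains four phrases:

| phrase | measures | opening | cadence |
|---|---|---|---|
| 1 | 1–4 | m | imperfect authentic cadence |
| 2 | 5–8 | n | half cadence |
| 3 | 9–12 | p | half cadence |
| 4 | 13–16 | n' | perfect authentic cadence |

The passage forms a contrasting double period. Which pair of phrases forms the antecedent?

phrases 1 and 2

In a double period the first pair of phrases (ending half cadence) is the large antecedent and the second pair (ending perfect authentic cadence) is the large consequent; the antecedent is phrases 1 and 2.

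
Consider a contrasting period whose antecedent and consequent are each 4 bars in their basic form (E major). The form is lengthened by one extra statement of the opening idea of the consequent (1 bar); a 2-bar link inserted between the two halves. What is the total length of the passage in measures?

Basic contrasting period: 4 + 4 = 8 bars.
8 (basic form) + 1 (extra statement) + 2 (link) = 11.

11 measures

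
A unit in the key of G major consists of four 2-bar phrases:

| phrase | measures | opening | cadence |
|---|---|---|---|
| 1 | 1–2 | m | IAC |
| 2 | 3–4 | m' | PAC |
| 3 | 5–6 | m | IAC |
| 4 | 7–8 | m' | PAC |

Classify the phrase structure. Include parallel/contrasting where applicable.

The cadence pattern IAC–PAC–IAC–PAC is weak–strong twice, and phrases 3–4 restate phrases 1–2: a period heard twice, not a double period (which would end weakly at phrase 2).

repeated period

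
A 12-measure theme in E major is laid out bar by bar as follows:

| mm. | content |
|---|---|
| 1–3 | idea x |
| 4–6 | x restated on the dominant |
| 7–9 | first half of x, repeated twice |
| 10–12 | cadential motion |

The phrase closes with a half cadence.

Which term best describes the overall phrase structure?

Basic idea (mm. 1–3) + its repetition (mm. 4-6) form the presentation; fragmentation and cadence (mm. 7-12) form the continuation — the 12-bar whole is a sentence.

sentence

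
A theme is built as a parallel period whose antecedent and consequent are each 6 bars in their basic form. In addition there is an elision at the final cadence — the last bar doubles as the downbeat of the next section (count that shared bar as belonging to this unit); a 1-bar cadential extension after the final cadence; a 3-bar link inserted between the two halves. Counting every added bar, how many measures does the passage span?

Basic parallel period: 6 + 6 = 12 bars.
12 (basic form) + 1 (cadential extension) + 3 (link) = 16.
The elision shares a bar with the next section but does not change this unit's count.

16 measures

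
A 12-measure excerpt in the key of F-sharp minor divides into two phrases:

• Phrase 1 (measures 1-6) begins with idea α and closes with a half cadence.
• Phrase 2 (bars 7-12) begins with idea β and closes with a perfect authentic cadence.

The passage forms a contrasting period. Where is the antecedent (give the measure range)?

measures 1–6

The antecedent is the phrase ending with the weaker cadence (half cadence, phrase 1) and the consequent the one ending more conclusively (perfect authentic cadence, phrase 2); the antecedent is measures 1–6.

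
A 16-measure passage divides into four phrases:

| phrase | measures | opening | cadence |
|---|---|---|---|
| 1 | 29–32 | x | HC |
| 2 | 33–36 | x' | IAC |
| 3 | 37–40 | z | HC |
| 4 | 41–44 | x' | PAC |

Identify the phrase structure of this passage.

contrasting double period

Four phrases in two halves: the first half (bars 29–36) ends with an imperfect authentic cadence, the second (mm. 37–44) with a perfect authentic cadence — a large antecedent–consequent pair, i.e. a double period.
Phrase 3 begins with different material from phrase 1, making it contrasting.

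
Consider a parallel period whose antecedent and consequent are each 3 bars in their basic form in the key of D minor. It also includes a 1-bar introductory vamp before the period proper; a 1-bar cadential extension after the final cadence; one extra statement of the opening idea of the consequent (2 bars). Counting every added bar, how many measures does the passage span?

10 measures

Basic parallel period: 3 + 3 = 6 bars.
6 (basic form) + 1 (introduction) + 1 (cadential extension) + 2 (extra statement) = 10.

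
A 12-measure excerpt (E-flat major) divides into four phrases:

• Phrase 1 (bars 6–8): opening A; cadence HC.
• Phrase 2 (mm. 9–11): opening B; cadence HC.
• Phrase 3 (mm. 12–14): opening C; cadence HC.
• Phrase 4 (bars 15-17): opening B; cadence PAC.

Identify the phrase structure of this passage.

contrasting double period

Four phrases in two halves: the first half (bars 6-11) ends with a half cadence, the second (mm. 12-17) with a perfect authentic cadence — a large antecedent–consequent pair, i.e. a double period.
Phrase 3 begins with different material from phrase 1, making it contrasting.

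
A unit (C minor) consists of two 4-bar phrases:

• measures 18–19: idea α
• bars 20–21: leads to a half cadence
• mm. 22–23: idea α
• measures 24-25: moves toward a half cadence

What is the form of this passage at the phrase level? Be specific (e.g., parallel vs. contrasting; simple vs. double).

repeated phrase

Both phrases have the same opening (α) and the same cadence (half cadence): the second is a restatement, not a consequent, so this is a repeated phrase rather than a period.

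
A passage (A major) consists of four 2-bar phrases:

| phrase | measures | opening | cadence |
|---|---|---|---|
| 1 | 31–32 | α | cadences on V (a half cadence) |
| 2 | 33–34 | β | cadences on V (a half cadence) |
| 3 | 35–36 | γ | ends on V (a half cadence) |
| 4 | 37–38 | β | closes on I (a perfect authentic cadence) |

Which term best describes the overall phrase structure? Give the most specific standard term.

Four phrases in two halves: the first half (mm. 31–34) ends with a half cadence, the second (bars 35-38) with a perfect authentic cadence — a large antecedent–consequent pair, i.e. a double period.
Phrase 3 begins with different material from phrase 1, making it contrasting.

contrasting double period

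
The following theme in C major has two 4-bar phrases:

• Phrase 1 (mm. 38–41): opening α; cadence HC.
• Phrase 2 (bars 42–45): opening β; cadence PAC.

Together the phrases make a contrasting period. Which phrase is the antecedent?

phrase 1

The phrase ending with the weaker cadence (half cadence) is the antecedent; the one ending more conclusively (perfect authentic cadence) is the consequent. The antecedent is phrase 1.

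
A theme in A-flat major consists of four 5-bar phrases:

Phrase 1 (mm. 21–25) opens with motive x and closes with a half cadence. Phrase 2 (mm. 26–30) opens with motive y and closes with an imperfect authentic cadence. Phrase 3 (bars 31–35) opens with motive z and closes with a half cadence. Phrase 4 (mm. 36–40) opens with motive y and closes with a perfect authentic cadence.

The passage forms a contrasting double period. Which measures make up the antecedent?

measures 21–30

In a double period the first pair of phrases (ending imperfect authentic cadence) is the large antecedent and the second pair (ending perfect authentic cadence) is the large consequent; the antecedent is measures 21–30.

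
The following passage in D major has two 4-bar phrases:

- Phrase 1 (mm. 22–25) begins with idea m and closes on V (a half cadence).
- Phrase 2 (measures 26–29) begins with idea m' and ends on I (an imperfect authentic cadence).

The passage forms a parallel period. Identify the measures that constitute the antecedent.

The antecedent is the phrase ending with the weaker cadence (half cadence, phrase 1) and the consequent the one ending more conclusively (imperfect authentic cadence, phrase 2); the antecedent is mm. 22–25.

measures 22–25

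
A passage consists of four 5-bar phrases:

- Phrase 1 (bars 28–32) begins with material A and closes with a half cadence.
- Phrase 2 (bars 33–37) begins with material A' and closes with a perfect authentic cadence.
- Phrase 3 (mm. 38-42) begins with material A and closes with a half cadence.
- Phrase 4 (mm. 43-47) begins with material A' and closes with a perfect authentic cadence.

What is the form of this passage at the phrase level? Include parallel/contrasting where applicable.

repeated period

The cadence pattern HC–PAC–HC–PAC is weak–strong twice, and phrases 3–4 restate phrases 1–2: a period heard twice, not a double period (which would end weakly at phrase 2).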